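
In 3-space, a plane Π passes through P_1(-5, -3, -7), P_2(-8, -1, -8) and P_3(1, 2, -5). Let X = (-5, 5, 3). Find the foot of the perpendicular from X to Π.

P_1P_2 = (-3, 2, -1), P_1P_3 = (6, 5, 2); a normal to Π is P_1P_2 × P_1P_3 = (9, 0, -27).
Using P_1: Π has equation 9x - 27z = 144.
Foot = X − λn with λ = (n·X − d)/|n|² = (-126 − 144)/810 = -1/3.
Foot = (-5, 5, 3) − (-1/3)·(9, 0, -27) = (-2, 5, -6).

(-2, 5, -6)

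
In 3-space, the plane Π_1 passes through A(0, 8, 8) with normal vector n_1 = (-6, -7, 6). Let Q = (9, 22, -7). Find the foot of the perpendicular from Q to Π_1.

(-3, 8, 5)

Π_1: n_1·r = n_1·A gives -6x - 7y + 6z = -8.
Foot = Q − λn with λ = (n·Q − d)/|n|² = (-250 − (-8))/121 = -2.
Foot = (9, 22, -7) − (-2)·(-6, -7, 6) = (-3, 8, 5).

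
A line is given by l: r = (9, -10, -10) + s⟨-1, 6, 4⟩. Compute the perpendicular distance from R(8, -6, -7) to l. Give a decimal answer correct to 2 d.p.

Taking (9, -10, -10) on l with direction v = (-1, 6, 4): w = R − (9, -10, -10) = (-1, 4, 3), and w × v = (-2, 1, -2).
Distance = |w × v| / |v| = √9 / √53 ≈ 0.41.

0.41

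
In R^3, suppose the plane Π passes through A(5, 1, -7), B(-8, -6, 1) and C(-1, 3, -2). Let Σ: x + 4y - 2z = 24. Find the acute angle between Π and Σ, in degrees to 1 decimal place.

67.3

AB = (-13, -7, 8), AC = (-6, 2, 5); a normal to Π is AB × AC = (-51, 17, -68).
Using A: Π has equation -51x + 17y - 68z = 238.
cos θ = |n₁·n₂| / (|n₁||n₂|) = |153| / (√7514 · √21).
θ = arccos(0.38516) ≈ 67.3°.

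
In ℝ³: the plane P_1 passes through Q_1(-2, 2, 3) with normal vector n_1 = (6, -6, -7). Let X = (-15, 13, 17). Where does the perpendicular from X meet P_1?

P_1: n_1·r = n_1·Q_1 gives 6x - 6y - 7z = -45.
Foot = X − λn with λ = (n·X − d)/|n|² = (-287 − (-45))/121 = -2.
Foot = (-15, 13, 17) − (-2)·(6, -6, -7) = (-3, 1, 3).

(-3, 1, 3)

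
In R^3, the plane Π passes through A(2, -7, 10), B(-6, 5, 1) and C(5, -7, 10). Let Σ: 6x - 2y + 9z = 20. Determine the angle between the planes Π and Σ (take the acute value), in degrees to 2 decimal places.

AB = (-8, 12, -9), AC = (3, 0, 0); a normal to Π is AB × AC = (0, -27, -36).
Using A: Π has equation -27y - 36z = -171.
cos θ = |n₁·n₂| / (|n₁||n₂|) = |-270| / (√2025 · √121).
θ = arccos(0.54545) ≈ 56.94°.

56.94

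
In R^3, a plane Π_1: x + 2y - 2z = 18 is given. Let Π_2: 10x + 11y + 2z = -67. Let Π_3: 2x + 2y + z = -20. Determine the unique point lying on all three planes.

(-8, 3, -10)

Solving the 3×3 linear system x + 2y - 2z = 18, 10x + 11y + 2z = -67, 2x + 2y + z = -20 (e.g. by elimination or Cramer's rule, determinant = -1) gives (-8, 3, -10).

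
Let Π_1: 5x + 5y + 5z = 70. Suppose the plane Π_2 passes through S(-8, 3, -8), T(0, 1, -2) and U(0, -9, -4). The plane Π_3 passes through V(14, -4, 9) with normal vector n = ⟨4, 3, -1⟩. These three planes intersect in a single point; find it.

ST = (8, -2, 6), SU = (8, -12, 4); a normal to Π_2 is ST × SU = (64, 16, -80).
Using S: Π_2 has equation 64x + 16y - 80z = 176.
Π_3: n·r = n·V gives 4x + 3y - z = 35.
Solving the 3×3 linear system 5x + 5y + 5z = 70, 64x + 16y - 80z = 176, 4x + 3y - z = 35 (e.g. by elimination or Cramer's rule, determinant = 480) gives (5, 6, 3).

(5, 6, 3)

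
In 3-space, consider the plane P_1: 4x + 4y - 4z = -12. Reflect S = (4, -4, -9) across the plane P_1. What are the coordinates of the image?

(-4, -12, -1)

λ = (n·S − d)/|n|² = (36 − (-12))/48 = 1.
Reflection = S − 2λn = (4, -4, -9) − 2·(4, 4, -4) = (-4, -12, -1).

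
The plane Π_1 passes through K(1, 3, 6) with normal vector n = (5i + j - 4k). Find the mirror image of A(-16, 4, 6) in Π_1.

(4, 8, -10)

Π_1: n·r = n·K gives 5x + y - 4z = -16.
λ = (n·A − d)/|n|² = (-100 − (-16))/42 = -2.
Reflection = A − 2λn = (-16, 4, 6) − (-4)·(5, 1, -4) = (4, 8, -10).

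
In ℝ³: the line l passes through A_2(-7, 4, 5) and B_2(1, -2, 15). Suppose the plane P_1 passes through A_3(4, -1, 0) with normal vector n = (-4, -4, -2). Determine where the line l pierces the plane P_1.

A direction vector for l is B_2 − A_2 = (8, -6, 10).
P_1: n·r = n·A_3 gives -4x - 4y - 2z = -12.
Substitute r = (-7, 4, 5) + t(8, -6, 10) into the plane: 2 + (-28)t = -12, so t = 1/2.
Intersection: (-7, 4, 5) + (1/2)·(8, -6, 10) = (-3, 1, 10).

(-3, 1, 10)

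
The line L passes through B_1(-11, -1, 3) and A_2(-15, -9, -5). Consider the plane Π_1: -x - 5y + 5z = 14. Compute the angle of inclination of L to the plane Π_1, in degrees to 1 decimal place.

2.7

A direction vector for L is A_2 − B_1 = (-4, -8, -8).
sin θ = |n·v| / (|n||v|) = |4| / (√51 · √144) = 0.04668.
θ ≈ 2.7°.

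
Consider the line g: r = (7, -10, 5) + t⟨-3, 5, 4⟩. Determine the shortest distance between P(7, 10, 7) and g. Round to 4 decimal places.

Taking (7, -10, 5) on g with direction v = (-3, 5, 4): w = P − (7, -10, 5) = (0, 20, 2), and w × v = (70, -6, 60).
Distance = |w × v| / |v| = √8536 / √50 ≈ 13.0660.

13.0660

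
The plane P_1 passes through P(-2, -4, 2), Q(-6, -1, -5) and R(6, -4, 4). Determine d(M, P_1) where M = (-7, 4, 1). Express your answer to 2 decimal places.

PQ = (-4, 3, -7), PR = (8, 0, 2); a normal to P_1 is PQ × PR = (6, -48, -24).
Using P: P_1 has equation 6x - 48y - 24z = 132.
n·M − d = (6)·(-7) + (-48)·(4) + (-24)·(1) − 132 = -390; |n| = √2916.
Distance = |-390| / √2916 = 390/√2916 ≈ 7.22.

7.22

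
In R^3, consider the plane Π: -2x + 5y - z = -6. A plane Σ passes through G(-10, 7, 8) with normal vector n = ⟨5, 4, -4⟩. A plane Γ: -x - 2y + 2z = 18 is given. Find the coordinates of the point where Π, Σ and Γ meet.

(-6, -3, 3)

Σ: n·r = n·G gives 5x + 4y - 4z = -54.
Solving the 3×3 linear system -2x + 5y - z = -6, 5x + 4y - 4z = -54, -x - 2y + 2z = 18 (e.g. by elimination or Cramer's rule, determinant = -24) gives (-6, -3, 3).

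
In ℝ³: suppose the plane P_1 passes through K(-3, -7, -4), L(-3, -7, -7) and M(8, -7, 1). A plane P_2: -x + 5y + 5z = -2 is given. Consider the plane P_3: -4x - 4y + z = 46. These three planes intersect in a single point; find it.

KL = (0, 0, -3), KM = (11, 0, 5); a normal to P_1 is KL × KM = (0, -33, 0).
Using K: P_1 has equation -33y = 231.
Solving the 3×3 linear system -33y = 231, -x + 5y + 5z = -2, -4x - 4y + z = 46 (e.g. by elimination or Cramer's rule, determinant = 627) gives (-3, -7, 6).

(-3, -7, 6)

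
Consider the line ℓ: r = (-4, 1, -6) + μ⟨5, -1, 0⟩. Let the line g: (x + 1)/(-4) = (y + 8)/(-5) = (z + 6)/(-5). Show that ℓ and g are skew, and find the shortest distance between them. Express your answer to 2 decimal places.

5.44

g has direction (-4, -5, -5) through (-1, -8, -6).
Common perpendicular direction n = (5, -1, 0) × (-4, -5, -5) = (5, 25, -29).
With w = (-1, -8, -6) − (-4, 1, -6) = (3, -9, 0), w · n = -210.
Since n ≠ 0 the lines are not parallel, and w · n = -210 ≠ 0 so they do not intersect; hence they are skew.
Distance = |w · n| / |n| = |-210| / √1491 ≈ 5.44.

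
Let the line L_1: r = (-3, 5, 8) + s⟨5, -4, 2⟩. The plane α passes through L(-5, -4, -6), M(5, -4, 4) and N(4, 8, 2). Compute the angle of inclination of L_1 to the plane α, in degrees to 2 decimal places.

20.53

LM = (10, 0, 10), LN = (9, 12, 8); a normal to α is LM × LN = (-120, 10, 120).
Using L: α has equation -120x + 10y + 120z = -160.
sin θ = |n·v| / (|n||v|) = |-400| / (√28900 · √45) = 0.35076.
θ ≈ 20.53°.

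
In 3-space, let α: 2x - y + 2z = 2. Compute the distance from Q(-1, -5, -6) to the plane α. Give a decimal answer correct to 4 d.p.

3.6667

n·Q − d = (2)·(-1) + (-1)·(-5) + (2)·(-6) − 2 = -11; |n| = √9.
Distance = |-11| / √9 = 11/√9 ≈ 3.6667.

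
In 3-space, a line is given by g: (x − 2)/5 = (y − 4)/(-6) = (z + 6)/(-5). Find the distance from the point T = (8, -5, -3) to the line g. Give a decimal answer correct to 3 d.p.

8.405

g has direction (5, -6, -5) through (2, 4, -6).
Taking (2, 4, -6) on g with direction v = (5, -6, -5): w = T − (2, 4, -6) = (6, -9, 3), and w × v = (63, 45, 9).
Distance = |w × v| / |v| = √6075 / √86 ≈ 8.405.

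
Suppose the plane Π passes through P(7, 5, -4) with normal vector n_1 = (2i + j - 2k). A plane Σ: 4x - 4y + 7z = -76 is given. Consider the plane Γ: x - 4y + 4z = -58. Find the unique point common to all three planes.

Π: n_1·r = n_1·P gives 2x + y - 2z = 27.
Solving the 3×3 linear system 2x + y - 2z = 27, 4x - 4y + 7z = -76, x - 4y + 4z = -58 (e.g. by elimination or Cramer's rule, determinant = 39) gives (2, 7, -8).

(2, 7, -8)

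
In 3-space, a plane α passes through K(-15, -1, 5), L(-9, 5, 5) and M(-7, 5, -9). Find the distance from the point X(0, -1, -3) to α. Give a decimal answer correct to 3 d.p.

9.749

KL = (6, 6, 0), KM = (8, 6, -14); a normal to α is KL × KM = (-84, 84, -12).
Using K: α has equation -84x + 84y - 12z = 1116.
n·X − d = (-84)·(0) + (84)·(-1) + (-12)·(-3) − 1116 = -1164; |n| = √14256.
Distance = |-1164| / √14256 = 1164/√14256 ≈ 9.749.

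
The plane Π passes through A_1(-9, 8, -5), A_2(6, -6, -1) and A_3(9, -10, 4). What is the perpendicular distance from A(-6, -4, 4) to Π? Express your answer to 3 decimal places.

A_1A_2 = (15, -14, 4), A_1A_3 = (18, -18, 9); a normal to Π is A_1A_2 × A_1A_3 = (-54, -63, -18).
Using A_1: Π has equation -54x - 63y - 18z = 72.
n·A − d = (-54)·(-6) + (-63)·(-4) + (-18)·(4) − 72 = 432; |n| = √7209.
Distance = |432| / √7209 = 432/√7209 ≈ 5.088.

5.088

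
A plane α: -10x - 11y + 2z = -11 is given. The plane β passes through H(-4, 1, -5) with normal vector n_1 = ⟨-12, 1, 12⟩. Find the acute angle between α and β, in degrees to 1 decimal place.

β: n_1·r = n_1·H gives -12x + y + 12z = -11.
cos θ = |n₁·n₂| / (|n₁||n₂|) = |133| / (√225 · √289).
θ = arccos(0.52157) ≈ 58.6°.

58.6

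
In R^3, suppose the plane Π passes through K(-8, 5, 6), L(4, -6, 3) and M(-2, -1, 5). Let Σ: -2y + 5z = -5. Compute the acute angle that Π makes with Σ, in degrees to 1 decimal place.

KL = (12, -11, -3), KM = (6, -6, -1); a normal to Π is KL × KM = (-7, -6, -6).
Using K: Π has equation -7x - 6y - 6z = -10.
cos θ = |n₁·n₂| / (|n₁||n₂|) = |-18| / (√121 · √29).
θ = arccos(0.30387) ≈ 72.3°.

72.3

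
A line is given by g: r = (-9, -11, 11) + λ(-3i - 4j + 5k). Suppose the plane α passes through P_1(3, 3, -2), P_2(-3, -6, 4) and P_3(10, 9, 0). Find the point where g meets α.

(0, 1, -4)

P_1P_2 = (-6, -9, 6), P_1P_3 = (7, 6, 2); a normal to α is P_1P_2 × P_1P_3 = (-54, 54, 27).
Using P_1: α has equation -54x + 54y + 27z = -54.
Substitute r = (-9, -11, 11) + t(-3, -4, 5) into the plane: 189 + 81t = -54, so t = -3.
Intersection: (-9, -11, 11) + (-3)·(-3, -4, 5) = (0, 1, -4).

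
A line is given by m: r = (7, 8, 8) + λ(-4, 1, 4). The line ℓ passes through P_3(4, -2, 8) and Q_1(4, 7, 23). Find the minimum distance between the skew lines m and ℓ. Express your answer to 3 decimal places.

A direction vector for ℓ is Q_1 − P_3 = (0, 9, 15).
Common perpendicular direction n = (-4, 1, 4) × (0, 9, 15) = (-21, 60, -36).
With w = (4, -2, 8) − (7, 8, 8) = (-3, -10, 0), w · n = -537.
Distance = |w · n| / |n| = |-537| / √5337 ≈ 7.351.

7.351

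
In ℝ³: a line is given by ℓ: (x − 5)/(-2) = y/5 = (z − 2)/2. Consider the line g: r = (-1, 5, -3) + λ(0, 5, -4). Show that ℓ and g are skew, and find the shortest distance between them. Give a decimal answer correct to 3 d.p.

5.825

ℓ has direction (-2, 5, 2) through (5, 0, 2).
Common perpendicular direction n = (-2, 5, 2) × (0, 5, -4) = (-30, -8, -10).
With w = (-1, 5, -3) − (5, 0, 2) = (-6, 5, -5), w · n = 190.
Since n ≠ 0 the lines are not parallel, and w · n = 190 ≠ 0 so they do not intersect; hence they are skew.
Distance = |w · n| / |n| = |190| / √1064 ≈ 5.825.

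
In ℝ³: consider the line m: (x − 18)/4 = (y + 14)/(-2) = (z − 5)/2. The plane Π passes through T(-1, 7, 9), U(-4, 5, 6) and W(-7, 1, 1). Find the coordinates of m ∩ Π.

(2, -6, -3)

m has direction (4, -2, 2) through (18, -14, 5).
TU = (-3, -2, -3), TW = (-6, -6, -8); a normal to Π is TU × TW = (-2, -6, 6).
Using T: Π has equation -2x - 6y + 6z = 14.
Substitute r = (18, -14, 5) + t(4, -2, 2) into the plane: 78 + 16t = 14, so t = -4.
Intersection: (18, -14, 5) + (-4)·(4, -2, 2) = (2, -6, -3).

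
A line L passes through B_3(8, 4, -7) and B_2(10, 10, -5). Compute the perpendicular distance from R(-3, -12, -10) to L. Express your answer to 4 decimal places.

6.0453

A direction vector for L is B_2 − B_3 = (2, 6, 2).
Taking (8, 4, -7) on L with direction v = (2, 6, 2): w = R − (8, 4, -7) = (-11, -16, -3), and w × v = (-14, 16, -34).
Distance = |w × v| / |v| = √1608 / √44 ≈ 6.0453.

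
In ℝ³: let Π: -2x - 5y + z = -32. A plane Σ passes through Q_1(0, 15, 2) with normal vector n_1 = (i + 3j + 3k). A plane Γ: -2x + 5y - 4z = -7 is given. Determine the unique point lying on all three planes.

(3, 7, 9)

Σ: n_1·r = n_1·Q_1 gives x + 3y + 3z = 51.
Solving the 3×3 linear system -2x - 5y + z = -32, x + 3y + 3z = 51, -2x + 5y - 4z = -7 (e.g. by elimination or Cramer's rule, determinant = 75) gives (3, 7, 9).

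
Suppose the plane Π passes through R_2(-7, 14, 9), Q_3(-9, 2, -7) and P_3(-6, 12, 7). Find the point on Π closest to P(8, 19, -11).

(2, 4, 1)

R_2Q_3 = (-2, -12, -16), R_2P_3 = (1, -2, -2); a normal to Π is R_2Q_3 × R_2P_3 = (-8, -20, 16).
Using R_2: Π has equation -8x - 20y + 16z = -80.
Foot = P − λn with λ = (n·P − d)/|n|² = (-620 − (-80))/720 = -3/4.
Foot = (8, 19, -11) − (-3/4)·(-8, -20, 16) = (2, 4, 1).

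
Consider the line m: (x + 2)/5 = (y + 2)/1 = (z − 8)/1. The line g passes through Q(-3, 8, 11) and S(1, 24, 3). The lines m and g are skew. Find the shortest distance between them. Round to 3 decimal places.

m has direction (5, 1, 1) through (-2, -2, 8).
A direction vector for g is S − Q = (4, 16, -8).
Common perpendicular direction n = (5, 1, 1) × (4, 16, -8) = (-24, 44, 76).
With w = (-3, 8, 11) − (-2, -2, 8) = (-1, 10, 3), w · n = 692.
Distance = |w · n| / |n| = |692| / √8288 ≈ 7.601.

7.601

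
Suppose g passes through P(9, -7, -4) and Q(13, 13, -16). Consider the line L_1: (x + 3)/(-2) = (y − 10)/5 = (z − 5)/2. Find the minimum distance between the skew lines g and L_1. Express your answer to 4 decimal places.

A direction vector for g is Q − P = (4, 20, -12).
L_1 has direction (-2, 5, 2) through (-3, 10, 5).
Common perpendicular direction n = (4, 20, -12) × (-2, 5, 2) = (100, 16, 60).
With w = (-3, 10, 5) − (9, -7, -4) = (-12, 17, 9), w · n = -388.
Distance = |w · n| / |n| = |-388| / √13856 ≈ 3.2962.

3.2962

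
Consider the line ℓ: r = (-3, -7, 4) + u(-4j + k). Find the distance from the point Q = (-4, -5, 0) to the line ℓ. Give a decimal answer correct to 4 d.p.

Taking (-3, -7, 4) on ℓ with direction v = (0, -4, 1): w = Q − (-3, -7, 4) = (-1, 2, -4), and w × v = (-14, 1, 4).
Distance = |w × v| / |v| = √213 / √17 ≈ 3.5397.

3.5397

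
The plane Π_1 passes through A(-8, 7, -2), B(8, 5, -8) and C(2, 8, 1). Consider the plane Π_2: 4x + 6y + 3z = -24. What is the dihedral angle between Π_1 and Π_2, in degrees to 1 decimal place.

AB = (16, -2, -6), AC = (10, 1, 3); a normal to Π_1 is AB × AC = (0, -108, 36).
Using A: Π_1 has equation -108y + 36z = -828.
cos θ = |n₁·n₂| / (|n₁||n₂|) = |-540| / (√12960 · √61).
θ = arccos(0.60733) ≈ 52.6°.

52.6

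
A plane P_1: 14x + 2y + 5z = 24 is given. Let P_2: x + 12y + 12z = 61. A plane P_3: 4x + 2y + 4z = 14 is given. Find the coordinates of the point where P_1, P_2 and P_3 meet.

Solving the 3×3 linear system 14x + 2y + 5z = 24, x + 12y + 12z = 61, 4x + 2y + 4z = 14 (e.g. by elimination or Cramer's rule, determinant = 194) gives (1, 5, 0).

(1, 5, 0)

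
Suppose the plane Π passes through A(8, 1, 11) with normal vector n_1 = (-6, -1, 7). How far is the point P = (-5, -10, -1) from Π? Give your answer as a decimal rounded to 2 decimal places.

0.54

Π: n_1·r = n_1·A gives -6x - y + 7z = 28.
n·P − d = (-6)·(-5) + (-1)·(-10) + (7)·(-1) − 28 = 5; |n| = √86.
Distance = |5| / √86 = 5/√86 ≈ 0.54.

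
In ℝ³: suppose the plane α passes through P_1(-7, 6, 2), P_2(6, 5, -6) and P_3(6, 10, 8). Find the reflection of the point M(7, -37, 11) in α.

(-5, 47, -19)

P_1P_2 = (13, -1, -8), P_1P_3 = (13, 4, 6); a normal to α is P_1P_2 × P_1P_3 = (26, -182, 65).
Using P_1: α has equation 26x - 182y + 65z = -1144.
λ = (n·M − d)/|n|² = (7631 − (-1144))/38025 = 3/13.
Reflection = M − 2λn = (7, -37, 11) − (6/13)·(26, -182, 65) = (-5, 47, -19).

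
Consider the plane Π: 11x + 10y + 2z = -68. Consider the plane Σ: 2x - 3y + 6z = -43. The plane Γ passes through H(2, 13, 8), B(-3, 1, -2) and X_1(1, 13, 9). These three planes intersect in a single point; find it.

HB = (-5, -12, -10), HX_1 = (-1, 0, 1); a normal to Γ is HB × HX_1 = (-12, 15, -12).
Using H: Γ has equation -12x + 15y - 12z = 75.
Solving the 3×3 linear system 11x + 10y + 2z = -68, 2x - 3y + 6z = -43, -12x + 15y - 12z = 75 (e.g. by elimination or Cramer's rule, determinant = -1086) gives (-2, -3, -8).

(-2, -3, -8)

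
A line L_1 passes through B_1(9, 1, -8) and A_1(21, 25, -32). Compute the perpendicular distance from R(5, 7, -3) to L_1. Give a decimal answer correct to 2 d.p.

8.75

A direction vector for L_1 is A_1 − B_1 = (12, 24, -24).
Taking (9, 1, -8) on L_1 with direction v = (12, 24, -24): w = R − (9, 1, -8) = (-4, 6, 5), and w × v = (-264, -36, -168).
Distance = |w × v| / |v| = √99216 / √1296 ≈ 8.75.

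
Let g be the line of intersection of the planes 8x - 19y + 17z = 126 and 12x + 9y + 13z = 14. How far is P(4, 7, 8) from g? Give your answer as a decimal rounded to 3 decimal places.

12.002

Direction of g: (8, -19, 17) × (12, 9, 13) = (-400, 100, 300).
A point on g: solving the two plane equations with x = -6 gives (-6, -2, 8).
Taking (-6, -2, 8) on g with direction v = (-400, 100, 300): w = P − (-6, -2, 8) = (10, 9, 0), and w × v = (2700, -3000, 4600).
Distance = |w × v| / |v| = √37450000 / √260000 ≈ 12.002.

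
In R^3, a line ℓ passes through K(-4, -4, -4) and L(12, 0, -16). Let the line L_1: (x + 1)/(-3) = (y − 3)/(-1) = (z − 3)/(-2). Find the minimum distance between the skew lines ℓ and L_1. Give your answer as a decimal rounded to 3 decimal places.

A direction vector for ℓ is L − K = (16, 4, -12).
L_1 has direction (-3, -1, -2) through (-1, 3, 3).
Common perpendicular direction n = (16, 4, -12) × (-3, -1, -2) = (-20, 68, -4).
With w = (-1, 3, 3) − (-4, -4, -4) = (3, 7, 7), w · n = 388.
Distance = |w · n| / |n| = |388| / √5040 ≈ 5.465.

5.465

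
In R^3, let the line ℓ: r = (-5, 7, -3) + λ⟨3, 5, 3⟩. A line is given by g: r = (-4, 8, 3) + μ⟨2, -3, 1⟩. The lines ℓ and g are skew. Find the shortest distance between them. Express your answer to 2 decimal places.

Common perpendicular direction n = (3, 5, 3) × (2, -3, 1) = (14, 3, -19).
With w = (-4, 8, 3) − (-5, 7, -3) = (1, 1, 6), w · n = -97.
Distance = |w · n| / |n| = |-97| / √566 ≈ 4.08.

4.08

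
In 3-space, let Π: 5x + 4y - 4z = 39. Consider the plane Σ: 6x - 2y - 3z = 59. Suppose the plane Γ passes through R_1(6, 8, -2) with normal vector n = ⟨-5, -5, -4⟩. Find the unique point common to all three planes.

(11, -1, 3)

Γ: n·r = n·R_1 gives -5x - 5y - 4z = -62.
Solving the 3×3 linear system 5x + 4y - 4z = 39, 6x - 2y - 3z = 59, -5x - 5y - 4z = -62 (e.g. by elimination or Cramer's rule, determinant = 281) gives (11, -1, 3).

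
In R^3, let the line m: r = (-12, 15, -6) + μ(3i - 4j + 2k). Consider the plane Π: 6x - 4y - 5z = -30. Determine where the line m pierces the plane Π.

(-3, 3, 0)

Substitute r = (-12, 15, -6) + t(3, -4, 2) into the plane: -102 + 24t = -30, so t = 3.
Intersection: (-12, 15, -6) + 3·(3, -4, 2) = (-3, 3, 0).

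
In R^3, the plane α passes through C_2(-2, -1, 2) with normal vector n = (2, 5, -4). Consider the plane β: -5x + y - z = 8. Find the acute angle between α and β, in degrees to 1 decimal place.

α: n·r = n·C_2 gives 2x + 5y - 4z = -17.
cos θ = |n₁·n₂| / (|n₁||n₂|) = |-1| / (√45 · √27).
θ = arccos(0.02869) ≈ 88.4°.

88.4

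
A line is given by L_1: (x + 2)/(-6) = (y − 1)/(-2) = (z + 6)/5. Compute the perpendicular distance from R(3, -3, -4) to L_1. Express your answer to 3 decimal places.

L_1 has direction (-6, -2, 5) through (-2, 1, -6).
Taking (-2, 1, -6) on L_1 with direction v = (-6, -2, 5): w = R − (-2, 1, -6) = (5, -4, 2), and w × v = (-16, -37, -34).
Distance = |w × v| / |v| = √2781 / √65 ≈ 6.541.

6.541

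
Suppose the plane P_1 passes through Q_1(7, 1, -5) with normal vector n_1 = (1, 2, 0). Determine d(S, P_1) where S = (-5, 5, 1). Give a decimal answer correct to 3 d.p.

P_1: n_1·r = n_1·Q_1 gives x + 2y = 9.
n·S − d = (1)·(-5) + (2)·(5) + (0)·(1) − 9 = -4; |n| = √5.
Distance = |-4| / √5 = 4/√5 ≈ 1.789.

1.789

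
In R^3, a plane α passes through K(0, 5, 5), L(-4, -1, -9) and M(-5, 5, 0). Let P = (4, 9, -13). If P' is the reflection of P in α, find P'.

KL = (-4, -6, -14), KM = (-5, 0, -5); a normal to α is KL × KM = (30, 50, -30).
Using K: α has equation 30x + 50y - 30z = 100.
λ = (n·P − d)/|n|² = (960 − 100)/4300 = 1/5.
Reflection = P − 2λn = (4, 9, -13) − (2/5)·(30, 50, -30) = (-8, -11, -1).

(-8, -11, -1)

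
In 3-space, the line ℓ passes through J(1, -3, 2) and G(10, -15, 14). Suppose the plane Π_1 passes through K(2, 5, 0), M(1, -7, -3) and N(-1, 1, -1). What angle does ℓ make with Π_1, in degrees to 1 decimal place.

A direction vector for ℓ is G − J = (9, -12, 12).
KM = (-1, -12, -3), KN = (-3, -4, -1); a normal to Π_1 is KM × KN = (0, 8, -32).
Using K: Π_1 has equation 8y - 32z = 40.
sin θ = |n·v| / (|n||v|) = |-480| / (√1088 · √369) = 0.75755.
θ ≈ 49.2°.

49.2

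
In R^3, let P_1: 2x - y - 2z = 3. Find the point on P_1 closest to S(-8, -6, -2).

(-6, -7, -4)

Foot = S − λn with λ = (n·S − d)/|n|² = (-6 − 3)/9 = -1.
Foot = (-8, -6, -2) − (-1)·(2, -1, -2) = (-6, -7, -4).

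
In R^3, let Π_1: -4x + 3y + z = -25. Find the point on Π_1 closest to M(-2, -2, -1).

(2, -5, -2)

Foot = M − λn with λ = (n·M − d)/|n|² = (1 − (-25))/26 = 1.
Foot = (-2, -2, -1) − 1·(-4, 3, 1) = (2, -5, -2).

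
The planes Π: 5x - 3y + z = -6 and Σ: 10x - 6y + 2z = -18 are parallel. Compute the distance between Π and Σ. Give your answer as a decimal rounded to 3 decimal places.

Rescale Σ by 1/2: 5x - 3y + z = -9. Then distance = |-6 − (-9)| / √35 ≈ 0.507.

0.507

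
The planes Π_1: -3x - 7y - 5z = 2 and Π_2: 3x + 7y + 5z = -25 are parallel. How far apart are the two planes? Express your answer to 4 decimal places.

2.5246

Rescale Π_2 by 1/(-1): -3x - 7y - 5z = 25. Then distance = |2 − 25| / √83 ≈ 2.5246.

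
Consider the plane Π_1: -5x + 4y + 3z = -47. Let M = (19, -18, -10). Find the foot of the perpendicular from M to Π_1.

(4, -6, -1)

Foot = M − λn with λ = (n·M − d)/|n|² = (-197 − (-47))/50 = -3.
Foot = (19, -18, -10) − (-3)·(-5, 4, 3) = (4, -6, -1).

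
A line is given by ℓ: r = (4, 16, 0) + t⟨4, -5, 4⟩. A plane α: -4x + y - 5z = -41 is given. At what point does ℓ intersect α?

(8, 11, 4)

Substitute r = (4, 16, 0) + t(4, -5, 4) into the plane: 0 + (-41)t = -41, so t = 1.
Intersection: (4, 16, 0) + 1·(4, -5, 4) = (8, 11, 4).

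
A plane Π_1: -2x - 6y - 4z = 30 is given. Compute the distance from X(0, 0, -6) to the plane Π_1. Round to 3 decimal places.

0.802

n·X − d = (-2)·(0) + (-6)·(0) + (-4)·(-6) − 30 = -6; |n| = √56.
Distance = |-6| / √56 = 6/√56 ≈ 0.802.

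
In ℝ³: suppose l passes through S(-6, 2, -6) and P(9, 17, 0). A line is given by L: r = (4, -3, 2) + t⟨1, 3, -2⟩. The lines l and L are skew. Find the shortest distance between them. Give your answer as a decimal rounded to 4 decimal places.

A direction vector for l is P − S = (15, 15, 6).
Common perpendicular direction n = (15, 15, 6) × (1, 3, -2) = (-48, 36, 30).
With w = (4, -3, 2) − (-6, 2, -6) = (10, -5, 8), w · n = -420.
Distance = |w · n| / |n| = |-420| / √4500 ≈ 6.2610.

6.2610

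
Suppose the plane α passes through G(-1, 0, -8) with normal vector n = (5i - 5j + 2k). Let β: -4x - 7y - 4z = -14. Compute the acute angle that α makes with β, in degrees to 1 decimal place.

83.9

α: n·r = n·G gives 5x - 5y + 2z = -21.
cos θ = |n₁·n₂| / (|n₁||n₂|) = |7| / (√54 · √81).
θ = arccos(0.10584) ≈ 83.9°.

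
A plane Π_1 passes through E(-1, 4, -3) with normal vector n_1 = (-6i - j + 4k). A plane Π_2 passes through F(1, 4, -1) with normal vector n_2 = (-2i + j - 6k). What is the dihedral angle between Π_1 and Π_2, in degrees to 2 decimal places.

Π_1: n_1·r = n_1·E gives -6x - y + 4z = -10.
Π_2: n_2·r = n_2·F gives -2x + y - 6z = 8.
cos θ = |n₁·n₂| / (|n₁||n₂|) = |-13| / (√53 · √41).
θ = arccos(0.27888) ≈ 73.81°.

73.81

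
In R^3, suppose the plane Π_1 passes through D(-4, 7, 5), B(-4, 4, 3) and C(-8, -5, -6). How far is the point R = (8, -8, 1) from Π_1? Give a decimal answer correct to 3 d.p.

2.118

DB = (0, -3, -2), DC = (-4, -12, -11); a normal to Π_1 is DB × DC = (9, 8, -12).
Using D: Π_1 has equation 9x + 8y - 12z = -40.
n·R − d = (9)·(8) + (8)·(-8) + (-12)·(1) − (-40) = 36; |n| = √289.
Distance = |36| / √289 = 36/√289 ≈ 2.118.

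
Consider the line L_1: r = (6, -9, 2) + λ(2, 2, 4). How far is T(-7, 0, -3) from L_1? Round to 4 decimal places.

Taking (6, -9, 2) on L_1 with direction v = (2, 2, 4): w = T − (6, -9, 2) = (-13, 9, -5), and w × v = (46, 42, -44).
Distance = |w × v| / |v| = √5816 / √24 ≈ 15.5671.

15.5671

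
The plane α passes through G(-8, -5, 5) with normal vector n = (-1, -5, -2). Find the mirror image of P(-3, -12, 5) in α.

(-1, -2, 9)

α: n·r = n·G gives -x - 5y - 2z = 23.
λ = (n·P − d)/|n|² = (53 − 23)/30 = 1.
Reflection = P − 2λn = (-3, -12, 5) − 2·(-1, -5, -2) = (-1, -2, 9).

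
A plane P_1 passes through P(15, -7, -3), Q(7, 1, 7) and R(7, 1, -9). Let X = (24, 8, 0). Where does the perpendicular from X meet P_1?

PQ = (-8, 8, 10), PR = (-8, 8, -6); a normal to P_1 is PQ × PR = (-128, -128, 0).
Using P: P_1 has equation -128x - 128y = -1024.
Foot = X − λn with λ = (n·X − d)/|n|² = (-4096 − (-1024))/32768 = -3/32.
Foot = (24, 8, 0) − (-3/32)·(-128, -128, 0) = (12, -4, 0).

(12, -4, 0)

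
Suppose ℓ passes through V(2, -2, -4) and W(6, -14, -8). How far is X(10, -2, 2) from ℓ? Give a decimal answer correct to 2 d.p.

9.98

A direction vector for ℓ is W − V = (4, -12, -4).
Taking (2, -2, -4) on ℓ with direction v = (4, -12, -4): w = X − (2, -2, -4) = (8, 0, 6), and w × v = (72, 56, -96).
Distance = |w × v| / |v| = √17536 / √176 ≈ 9.98.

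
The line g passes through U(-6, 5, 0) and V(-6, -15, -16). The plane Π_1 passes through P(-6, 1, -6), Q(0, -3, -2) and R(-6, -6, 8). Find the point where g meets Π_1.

(-6, 0, -4)

A direction vector for g is V − U = (0, -20, -16).
PQ = (6, -4, 4), PR = (0, -7, 14); a normal to Π_1 is PQ × PR = (-28, -84, -42).
Using P: Π_1 has equation -28x - 84y - 42z = 336.
Substitute r = (-6, 5, 0) + t(0, -20, -16) into the plane: -252 + 2352t = 336, so t = 1/4.
Intersection: (-6, 5, 0) + (1/4)·(0, -20, -16) = (-6, 0, -4).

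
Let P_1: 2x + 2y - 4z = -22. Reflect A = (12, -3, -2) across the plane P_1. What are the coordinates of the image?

λ = (n·A − d)/|n|² = (26 − (-22))/24 = 2.
Reflection = A − 2λn = (12, -3, -2) − 4·(2, 2, -4) = (4, -11, 14).

(4, -11, 14)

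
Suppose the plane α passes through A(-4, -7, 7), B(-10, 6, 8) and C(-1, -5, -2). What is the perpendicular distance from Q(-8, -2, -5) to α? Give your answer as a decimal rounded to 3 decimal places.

AB = (-6, 13, 1), AC = (3, 2, -9); a normal to α is AB × AC = (-119, -51, -51).
Using A: α has equation -119x - 51y - 51z = 476.
n·Q − d = (-119)·(-8) + (-51)·(-2) + (-51)·(-5) − 476 = 833; |n| = √19363.
Distance = |833| / √19363 = 833/√19363 ≈ 5.986.

5.986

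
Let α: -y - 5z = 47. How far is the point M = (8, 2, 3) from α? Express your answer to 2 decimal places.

12.55

n·M − d = (0)·(8) + (-1)·(2) + (-5)·(3) − 47 = -64; |n| = √26.
Distance = |-64| / √26 = 64/√26 ≈ 12.55.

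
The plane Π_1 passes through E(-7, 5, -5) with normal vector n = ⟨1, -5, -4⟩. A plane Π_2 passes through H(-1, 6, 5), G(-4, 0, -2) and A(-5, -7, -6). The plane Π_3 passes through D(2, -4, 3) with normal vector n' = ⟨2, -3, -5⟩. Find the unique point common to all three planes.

Π_1: n·r = n·E gives x - 5y - 4z = -12.
HG = (-3, -6, -7), HA = (-4, -13, -11); a normal to Π_2 is HG × HA = (-25, -5, 15).
Using H: Π_2 has equation -25x - 5y + 15z = 70.
Π_3: n'·r = n'·D gives 2x - 3y - 5z = 1.
Solving the 3×3 linear system x - 5y - 4z = -12, -25x - 5y + 15z = 70, 2x - 3y - 5z = 1 (e.g. by elimination or Cramer's rule, determinant = 205) gives (-9, 7, -8).

(-9, 7, -8)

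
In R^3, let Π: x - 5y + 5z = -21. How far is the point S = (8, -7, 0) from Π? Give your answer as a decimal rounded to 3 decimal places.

n·S − d = (1)·(8) + (-5)·(-7) + (5)·(0) − (-21) = 64; |n| = √51.
Distance = |64| / √51 = 64/√51 ≈ 8.962.

8.962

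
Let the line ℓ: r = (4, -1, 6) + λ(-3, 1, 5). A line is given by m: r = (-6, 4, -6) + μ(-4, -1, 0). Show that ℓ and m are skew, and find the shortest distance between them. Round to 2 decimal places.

Common perpendicular direction n = (-3, 1, 5) × (-4, -1, 0) = (5, -20, 7).
With w = (-6, 4, -6) − (4, -1, 6) = (-10, 5, -12), w · n = -234.
Since n ≠ 0 the lines are not parallel, and w · n = -234 ≠ 0 so they do not intersect; hence they are skew.
Distance = |w · n| / |n| = |-234| / √474 ≈ 10.75.

10.75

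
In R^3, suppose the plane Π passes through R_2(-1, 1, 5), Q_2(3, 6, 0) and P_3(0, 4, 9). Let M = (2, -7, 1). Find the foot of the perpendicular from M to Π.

R_2Q_2 = (4, 5, -5), R_2P_3 = (1, 3, 4); a normal to Π is R_2Q_2 × R_2P_3 = (35, -21, 7).
Using R_2: Π has equation 35x - 21y + 7z = -21.
Foot = M − λn with λ = (n·M − d)/|n|² = (224 − (-21))/1715 = 1/7.
Foot = (2, -7, 1) − (1/7)·(35, -21, 7) = (-3, -4, 0).

(-3, -4, 0)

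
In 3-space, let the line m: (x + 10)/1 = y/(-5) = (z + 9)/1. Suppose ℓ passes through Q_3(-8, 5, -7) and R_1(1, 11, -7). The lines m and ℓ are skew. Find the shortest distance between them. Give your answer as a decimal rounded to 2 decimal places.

m has direction (1, -5, 1) through (-10, 0, -9).
A direction vector for ℓ is R_1 − Q_3 = (9, 6, 0).
Common perpendicular direction n = (1, -5, 1) × (9, 6, 0) = (-6, 9, 51).
With w = (-8, 5, -7) − (-10, 0, -9) = (2, 5, 2), w · n = 135.
Distance = |w · n| / |n| = |135| / √2718 ≈ 2.59.

2.59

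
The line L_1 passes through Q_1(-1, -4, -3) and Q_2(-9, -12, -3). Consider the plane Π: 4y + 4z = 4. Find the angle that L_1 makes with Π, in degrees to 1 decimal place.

30.0

A direction vector for L_1 is Q_2 − Q_1 = (-8, -8, 0).
sin θ = |n·v| / (|n||v|) = |-32| / (√32 · √128) = 0.50000.
θ ≈ 30.0°.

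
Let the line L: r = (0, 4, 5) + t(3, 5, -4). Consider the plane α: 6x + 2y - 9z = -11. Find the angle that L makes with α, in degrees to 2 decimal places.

sin θ = |n·v| / (|n||v|) = |64| / (√121 · √50) = 0.82282.
θ ≈ 55.37°.

55.37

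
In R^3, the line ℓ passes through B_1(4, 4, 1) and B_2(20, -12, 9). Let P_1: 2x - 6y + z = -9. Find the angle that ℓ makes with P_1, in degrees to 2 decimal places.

62.25

A direction vector for ℓ is B_2 − B_1 = (16, -16, 8).
sin θ = |n·v| / (|n||v|) = |136| / (√41 · √576) = 0.88498.
θ ≈ 62.25°.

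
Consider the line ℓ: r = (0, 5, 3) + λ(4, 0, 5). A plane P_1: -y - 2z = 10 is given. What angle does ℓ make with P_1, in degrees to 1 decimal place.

44.3

sin θ = |n·v| / (|n||v|) = |-10| / (√5 · √41) = 0.69843.
θ ≈ 44.3°.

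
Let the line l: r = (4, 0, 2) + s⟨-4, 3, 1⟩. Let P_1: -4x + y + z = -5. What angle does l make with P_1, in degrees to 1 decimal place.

67.6

sin θ = |n·v| / (|n||v|) = |20| / (√18 · √26) = 0.92450.
θ ≈ 67.6°.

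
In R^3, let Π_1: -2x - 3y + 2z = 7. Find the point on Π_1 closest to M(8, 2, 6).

Foot = M − λn with λ = (n·M − d)/|n|² = (-10 − 7)/17 = -1.
Foot = (8, 2, 6) − (-1)·(-2, -3, 2) = (6, -1, 8).

(6, -1, 8)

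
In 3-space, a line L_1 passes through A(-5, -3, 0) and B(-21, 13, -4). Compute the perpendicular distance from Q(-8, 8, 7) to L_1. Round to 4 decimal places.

A direction vector for L_1 is B − A = (-16, 16, -4).
Taking (-5, -3, 0) on L_1 with direction v = (-16, 16, -4): w = Q − (-5, -3, 0) = (-3, 11, 7), and w × v = (-156, -124, 128).
Distance = |w × v| / |v| = √56096 / √528 ≈ 10.3074.

10.3074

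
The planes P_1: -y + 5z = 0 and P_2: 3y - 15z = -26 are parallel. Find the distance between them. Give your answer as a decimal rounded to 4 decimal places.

1.6997

Rescale P_2 by 1/(-3): -y + 5z = 26/3. Then distance = |0 − (26/3)| / √26 ≈ 1.6997.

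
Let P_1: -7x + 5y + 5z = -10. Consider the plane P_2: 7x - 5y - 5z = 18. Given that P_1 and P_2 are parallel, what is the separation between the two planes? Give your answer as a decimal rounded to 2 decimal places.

Rescale P_2 by 1/(-1): -7x + 5y + 5z = -18. Then distance = |-10 − (-18)| / √99 ≈ 0.80.

0.80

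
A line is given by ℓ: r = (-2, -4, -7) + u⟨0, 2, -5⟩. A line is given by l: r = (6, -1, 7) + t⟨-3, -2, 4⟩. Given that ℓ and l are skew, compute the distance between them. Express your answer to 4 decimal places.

6.9415

Common perpendicular direction n = (0, 2, -5) × (-3, -2, 4) = (-2, 15, 6).
With w = (6, -1, 7) − (-2, -4, -7) = (8, 3, 14), w · n = 113.
Distance = |w · n| / |n| = |113| / √265 ≈ 6.9415.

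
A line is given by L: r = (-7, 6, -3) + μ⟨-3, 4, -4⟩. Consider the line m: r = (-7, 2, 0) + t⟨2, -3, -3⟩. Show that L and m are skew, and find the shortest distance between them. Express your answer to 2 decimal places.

Common perpendicular direction n = (-3, 4, -4) × (2, -3, -3) = (-24, -17, 1).
With w = (-7, 2, 0) − (-7, 6, -3) = (0, -4, 3), w · n = 71.
Since n ≠ 0 the lines are not parallel, and w · n = 71 ≠ 0 so they do not intersect; hence they are skew.
Distance = |w · n| / |n| = |71| / √866 ≈ 2.41.

2.41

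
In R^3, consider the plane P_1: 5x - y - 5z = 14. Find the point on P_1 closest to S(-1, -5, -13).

Foot = S − λn with λ = (n·S − d)/|n|² = (65 − 14)/51 = 1.
Foot = (-1, -5, -13) − 1·(5, -1, -5) = (-6, -4, -8).

(-6, -4, -8)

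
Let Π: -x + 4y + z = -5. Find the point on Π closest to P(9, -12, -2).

Foot = P − λn with λ = (n·P − d)/|n|² = (-59 − (-5))/18 = -3.
Foot = (9, -12, -2) − (-3)·(-1, 4, 1) = (6, 0, 1).

(6, 0, 1)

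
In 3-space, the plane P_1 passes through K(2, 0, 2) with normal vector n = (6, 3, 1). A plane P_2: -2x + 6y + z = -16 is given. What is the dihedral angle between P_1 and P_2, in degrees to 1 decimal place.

80.7

P_1: n·r = n·K gives 6x + 3y + z = 14.
cos θ = |n₁·n₂| / (|n₁||n₂|) = |7| / (√46 · √41).
θ = arccos(0.16119) ≈ 80.7°.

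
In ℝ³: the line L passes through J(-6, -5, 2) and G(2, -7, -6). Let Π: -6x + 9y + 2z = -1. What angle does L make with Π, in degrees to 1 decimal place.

A direction vector for L is G − J = (8, -2, -8).
sin θ = |n·v| / (|n||v|) = |-82| / (√121 · √132) = 0.64883.
θ ≈ 40.5°.

40.5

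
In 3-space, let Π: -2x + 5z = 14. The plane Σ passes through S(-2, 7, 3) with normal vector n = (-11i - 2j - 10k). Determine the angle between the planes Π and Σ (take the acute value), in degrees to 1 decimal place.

Σ: n·r = n·S gives -11x - 2y - 10z = -22.
cos θ = |n₁·n₂| / (|n₁||n₂|) = |-28| / (√29 · √225).
θ = arccos(0.34663) ≈ 69.7°.

69.7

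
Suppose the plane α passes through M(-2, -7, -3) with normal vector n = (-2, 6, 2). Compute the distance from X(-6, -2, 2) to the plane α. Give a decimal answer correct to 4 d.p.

7.2363

α: n·r = n·M gives -2x + 6y + 2z = -44.
n·X − d = (-2)·(-6) + (6)·(-2) + (2)·(2) − (-44) = 48; |n| = √44.
Distance = |48| / √44 = 48/√44 ≈ 7.2363.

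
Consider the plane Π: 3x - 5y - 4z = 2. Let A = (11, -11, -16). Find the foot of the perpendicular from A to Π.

(2, 4, -4)

Foot = A − λn with λ = (n·A − d)/|n|² = (152 − 2)/50 = 3.
Foot = (11, -11, -16) − 3·(3, -5, -4) = (2, 4, -4).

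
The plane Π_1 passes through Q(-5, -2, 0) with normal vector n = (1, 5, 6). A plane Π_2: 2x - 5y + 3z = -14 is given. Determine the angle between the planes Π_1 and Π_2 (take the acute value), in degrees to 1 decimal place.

Π_1: n·r = n·Q gives x + 5y + 6z = -15.
cos θ = |n₁·n₂| / (|n₁||n₂|) = |-5| / (√62 · √38).
θ = arccos(0.10301) ≈ 84.1°.

84.1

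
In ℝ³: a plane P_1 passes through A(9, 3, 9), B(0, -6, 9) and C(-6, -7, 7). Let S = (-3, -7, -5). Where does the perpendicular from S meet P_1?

(-7, -3, 5)

AB = (-9, -9, 0), AC = (-15, -10, -2); a normal to P_1 is AB × AC = (18, -18, -45).
Using A: P_1 has equation 18x - 18y - 45z = -297.
Foot = S − λn with λ = (n·S − d)/|n|² = (297 − (-297))/2673 = 2/9.
Foot = (-3, -7, -5) − (2/9)·(18, -18, -45) = (-7, -3, 5).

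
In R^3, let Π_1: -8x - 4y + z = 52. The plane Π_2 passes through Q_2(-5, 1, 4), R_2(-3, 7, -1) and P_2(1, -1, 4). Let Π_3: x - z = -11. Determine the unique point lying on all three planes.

Q_2R_2 = (2, 6, -5), Q_2P_2 = (6, -2, 0); a normal to Π_2 is Q_2R_2 × Q_2P_2 = (-10, -30, -40).
Using Q_2: Π_2 has equation -10x - 30y - 40z = -140.
Solving the 3×3 linear system -8x - 4y + z = 52, -10x - 30y - 40z = -140, x - z = -11 (e.g. by elimination or Cramer's rule, determinant = -10) gives (-3, -5, 8).

(-3, -5, 8)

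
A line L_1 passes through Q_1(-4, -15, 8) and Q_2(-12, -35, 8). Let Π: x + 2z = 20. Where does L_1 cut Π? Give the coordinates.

(4, 5, 8)

A direction vector for L_1 is Q_2 − Q_1 = (-8, -20, 0).
Substitute r = (-4, -15, 8) + t(-8, -20, 0) into the plane: 12 + (-8)t = 20, so t = -1.
Intersection: (-4, -15, 8) + (-1)·(-8, -20, 0) = (4, 5, 8).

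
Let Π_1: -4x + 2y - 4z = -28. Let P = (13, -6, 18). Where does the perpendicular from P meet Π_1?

(1, 0, 6)

Foot = P − λn with λ = (n·P − d)/|n|² = (-136 − (-28))/36 = -3.
Foot = (13, -6, 18) − (-3)·(-4, 2, -4) = (1, 0, 6).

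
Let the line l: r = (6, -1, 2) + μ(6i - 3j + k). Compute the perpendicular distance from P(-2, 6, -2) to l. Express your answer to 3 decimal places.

Taking (6, -1, 2) on l with direction v = (6, -3, 1): w = P − (6, -1, 2) = (-8, 7, -4), and w × v = (-5, -16, -18).
Distance = |w × v| / |v| = √605 / √46 ≈ 3.627.

3.627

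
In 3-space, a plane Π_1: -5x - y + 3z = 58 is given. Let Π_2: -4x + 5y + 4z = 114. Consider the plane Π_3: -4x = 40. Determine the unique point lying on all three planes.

Solving the 3×3 linear system -5x - y + 3z = 58, -4x + 5y + 4z = 114, -4x = 40 (e.g. by elimination or Cramer's rule, determinant = 76) gives (-10, 10, 6).

(-10, 10, 6)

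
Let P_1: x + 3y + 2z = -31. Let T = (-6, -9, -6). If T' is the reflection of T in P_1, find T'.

λ = (n·T − d)/|n|² = (-45 − (-31))/14 = -1.
Reflection = T − 2λn = (-6, -9, -6) − (-2)·(1, 3, 2) = (-4, -3, -2).

(-4, -3, -2)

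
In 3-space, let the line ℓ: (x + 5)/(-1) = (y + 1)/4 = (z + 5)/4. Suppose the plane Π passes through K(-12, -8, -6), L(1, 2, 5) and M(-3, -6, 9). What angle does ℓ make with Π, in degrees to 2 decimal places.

50.88

ℓ has direction (-1, 4, 4) through (-5, -1, -5).
KL = (13, 10, 11), KM = (9, 2, 15); a normal to Π is KL × KM = (128, -96, -64).
Using K: Π has equation 128x - 96y - 64z = -384.
sin θ = |n·v| / (|n||v|) = |-768| / (√29696 · √33) = 0.77581.
θ ≈ 50.88°.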